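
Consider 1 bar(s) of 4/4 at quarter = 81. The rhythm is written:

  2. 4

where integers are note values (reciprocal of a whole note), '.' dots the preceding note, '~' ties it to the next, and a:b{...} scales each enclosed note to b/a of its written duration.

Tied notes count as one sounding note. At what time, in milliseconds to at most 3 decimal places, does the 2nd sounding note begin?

note 2 onset = 3b = 2222.222ms

1. 0.0ms @ 0 + 2222.222ms (3)
2. 2222.222ms @ 3 + 740.741ms (1)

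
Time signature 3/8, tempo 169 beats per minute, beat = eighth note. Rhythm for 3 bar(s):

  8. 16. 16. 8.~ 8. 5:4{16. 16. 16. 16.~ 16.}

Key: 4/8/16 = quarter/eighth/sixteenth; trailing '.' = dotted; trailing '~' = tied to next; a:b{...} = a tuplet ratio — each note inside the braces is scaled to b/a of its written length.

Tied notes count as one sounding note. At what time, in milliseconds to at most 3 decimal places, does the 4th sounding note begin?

note 4 onset = 3b = 1065.089ms

1. 0.0ms @ 0 + 532.544ms (3/2)
2. 532.544ms @ 3/2 + 266.272ms (3/4)
3. 798.817ms @ 9/4 + 266.272ms (3/4)
4. 1065.089ms @ 3 + 1065.089ms (3)
5. 2130.178ms @ 6 + 213.018ms (3/5)
6. 2343.195ms @ 33/5 + 213.018ms (3/5)
7. 2556.213ms @ 36/5 + 213.018ms (3/5)
8. 2769.231ms @ 39/5 + 426.036ms (6/5)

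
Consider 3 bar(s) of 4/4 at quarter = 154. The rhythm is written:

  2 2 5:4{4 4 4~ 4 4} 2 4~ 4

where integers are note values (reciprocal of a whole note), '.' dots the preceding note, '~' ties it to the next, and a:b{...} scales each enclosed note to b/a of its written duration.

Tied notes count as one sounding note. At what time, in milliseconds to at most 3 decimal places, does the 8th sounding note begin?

1. 0.0ms @ 0 + 779.221ms (2)
2. 779.221ms @ 2 + 779.221ms (2)
3. 1558.442ms @ 4 + 311.688ms (4/5)
4. 1870.13ms @ 24/5 + 311.688ms (4/5)
5. 2181.818ms @ 28/5 + 623.377ms (8/5)
6. 2805.195ms @ 36/5 + 311.688ms (4/5)
7. 3116.883ms @ 8 + 779.221ms (2)
8. 3896.104ms @ 10 + 779.221ms (2)

note 8 onset = 10b = 3896.104ms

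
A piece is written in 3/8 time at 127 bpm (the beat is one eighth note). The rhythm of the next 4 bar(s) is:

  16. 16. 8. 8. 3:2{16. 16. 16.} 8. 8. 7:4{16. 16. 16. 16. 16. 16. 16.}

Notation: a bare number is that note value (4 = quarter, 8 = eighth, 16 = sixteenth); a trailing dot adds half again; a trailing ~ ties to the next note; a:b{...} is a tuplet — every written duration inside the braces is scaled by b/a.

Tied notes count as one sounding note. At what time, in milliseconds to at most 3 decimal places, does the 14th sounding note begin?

1. 0.0ms @ 0 + 354.331ms (3/4)
2. 354.331ms @ 3/4 + 354.331ms (3/4)
3. 708.661ms @ 3/2 + 708.661ms (3/2)
4. 1417.323ms @ 3 + 708.661ms (3/2)
5. 2125.984ms @ 9/2 + 236.22ms (1/2)
6. 2362.205ms @ 5 + 236.22ms (1/2)
7. 2598.425ms @ 11/2 + 236.22ms (1/2)
8. 2834.646ms @ 6 + 708.661ms (3/2)
9. 3543.307ms @ 15/2 + 708.661ms (3/2)
10. 4251.969ms @ 9 + 202.475ms (3/7)
11. 4454.443ms @ 66/7 + 202.475ms (3/7)
12. 4656.918ms @ 69/7 + 202.475ms (3/7)
13. 4859.393ms @ 72/7 + 202.475ms (3/7)
14. 5061.867ms @ 75/7 + 202.475ms (3/7)
15. 5264.342ms @ 78/7 + 202.475ms (3/7)
16. 5466.817ms @ 81/7 + 202.475ms (3/7)

note 14 onset = 75/7b = 5061.867ms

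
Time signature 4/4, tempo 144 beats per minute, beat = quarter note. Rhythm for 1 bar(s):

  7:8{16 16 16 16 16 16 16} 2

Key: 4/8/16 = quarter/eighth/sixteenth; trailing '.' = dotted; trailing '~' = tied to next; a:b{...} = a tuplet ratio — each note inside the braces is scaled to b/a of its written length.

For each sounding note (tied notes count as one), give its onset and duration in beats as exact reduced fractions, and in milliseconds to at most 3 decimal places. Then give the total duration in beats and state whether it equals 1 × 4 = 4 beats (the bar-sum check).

1) 0.0ms=0b +119.048ms=2/7b
2) 119.048ms=2/7b +119.048ms=2/7b
3) 238.095ms=4/7b +119.048ms=2/7b
4) 357.143ms=6/7b +119.048ms=2/7b
5) 476.19ms=8/7b +119.048ms=2/7b
6) 595.238ms=10/7b +119.048ms=2/7b
7) 714.286ms=12/7b +119.048ms=2/7b
8) 833.333ms=2b +833.333ms=2b
Σ=4b of 4 (144bpm 4/4) — PASS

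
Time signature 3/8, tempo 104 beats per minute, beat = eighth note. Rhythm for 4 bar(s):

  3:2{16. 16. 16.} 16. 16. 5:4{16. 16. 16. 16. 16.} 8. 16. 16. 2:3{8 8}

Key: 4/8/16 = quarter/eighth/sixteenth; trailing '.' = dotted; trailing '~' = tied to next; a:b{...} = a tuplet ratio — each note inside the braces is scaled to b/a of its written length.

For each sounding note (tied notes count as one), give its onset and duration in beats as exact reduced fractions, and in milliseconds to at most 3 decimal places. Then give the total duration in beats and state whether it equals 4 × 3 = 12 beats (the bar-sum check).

1) 0.0ms=0b +288.462ms=1/2b
2) 288.462ms=1/2b +288.462ms=1/2b
3) 576.923ms=1b +288.462ms=1/2b
4) 865.385ms=3/2b +432.692ms=3/4b
5) 1298.077ms=9/4b +432.692ms=3/4b
6) 1730.769ms=3b +346.154ms=3/5b
7) 2076.923ms=18/5b +346.154ms=3/5b
8) 2423.077ms=21/5b +346.154ms=3/5b
9) 2769.231ms=24/5b +346.154ms=3/5b
10) 3115.385ms=27/5b +346.154ms=3/5b
11) 3461.538ms=6b +865.385ms=3/2b
12) 4326.923ms=15/2b +432.692ms=3/4b
13) 4759.615ms=33/4b +432.692ms=3/4b
14) 5192.308ms=9b +865.385ms=3/2b
15) 6057.692ms=21/2b +865.385ms=3/2b
Σ=12b of 12 (104bpm 3/8) — PASS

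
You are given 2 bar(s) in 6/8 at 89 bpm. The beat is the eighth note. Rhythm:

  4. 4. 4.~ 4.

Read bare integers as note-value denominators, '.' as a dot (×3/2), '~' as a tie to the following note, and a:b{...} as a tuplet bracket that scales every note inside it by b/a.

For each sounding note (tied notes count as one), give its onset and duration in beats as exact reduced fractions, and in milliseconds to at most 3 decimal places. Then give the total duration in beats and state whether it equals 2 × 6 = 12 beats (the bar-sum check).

1) 0.0ms=0b +2022.472ms=3b
2) 2022.472ms=3b +2022.472ms=3b
3) 4044.944ms=6b +4044.944ms=6b
Σ=12b of 12 (89bpm 6/8) — PASS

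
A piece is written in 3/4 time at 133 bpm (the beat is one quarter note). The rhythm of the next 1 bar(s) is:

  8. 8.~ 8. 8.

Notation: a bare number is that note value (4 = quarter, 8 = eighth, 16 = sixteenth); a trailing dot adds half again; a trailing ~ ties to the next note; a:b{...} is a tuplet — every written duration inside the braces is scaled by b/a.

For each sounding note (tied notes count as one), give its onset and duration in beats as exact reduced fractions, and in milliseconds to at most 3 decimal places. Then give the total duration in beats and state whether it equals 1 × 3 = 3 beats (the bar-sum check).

1) 0.0ms=0b +338.346ms=3/4b
2) 338.346ms=3/4b +676.692ms=3/2b
3) 1015.038ms=9/4b +338.346ms=3/4b
Σ=3b of 3 (133bpm 3/4) — PASS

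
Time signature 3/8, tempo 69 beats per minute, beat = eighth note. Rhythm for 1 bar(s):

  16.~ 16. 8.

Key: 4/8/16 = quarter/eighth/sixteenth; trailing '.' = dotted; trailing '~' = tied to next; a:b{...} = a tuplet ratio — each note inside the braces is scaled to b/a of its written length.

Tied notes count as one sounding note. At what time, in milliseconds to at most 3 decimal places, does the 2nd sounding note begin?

note 2 onset = 3/2b = 1304.348ms

1. 0.0ms @ 0 + 1304.348ms (3/2)
2. 1304.348ms @ 3/2 + 1304.348ms (3/2)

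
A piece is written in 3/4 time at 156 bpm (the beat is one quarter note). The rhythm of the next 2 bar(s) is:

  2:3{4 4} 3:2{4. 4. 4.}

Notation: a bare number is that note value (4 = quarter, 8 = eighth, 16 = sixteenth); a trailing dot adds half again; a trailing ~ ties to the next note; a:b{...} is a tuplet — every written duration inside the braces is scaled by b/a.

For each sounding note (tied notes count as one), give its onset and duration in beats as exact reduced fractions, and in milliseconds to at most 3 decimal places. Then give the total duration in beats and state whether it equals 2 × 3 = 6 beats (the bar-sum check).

1) 0.0ms=0b +576.923ms=3/2b
2) 576.923ms=3/2b +576.923ms=3/2b
3) 1153.846ms=3b +384.615ms=1b
4) 1538.462ms=4b +384.615ms=1b
5) 1923.077ms=5b +384.615ms=1b
Σ=6b of 6 (156bpm 3/4) — PASS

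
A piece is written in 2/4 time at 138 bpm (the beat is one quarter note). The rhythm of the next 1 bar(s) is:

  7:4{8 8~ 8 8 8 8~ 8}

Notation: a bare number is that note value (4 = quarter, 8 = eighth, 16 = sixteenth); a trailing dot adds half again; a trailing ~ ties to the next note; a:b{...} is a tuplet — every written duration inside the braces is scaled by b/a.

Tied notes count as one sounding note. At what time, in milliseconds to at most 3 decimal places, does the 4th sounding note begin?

1. 0.0ms @ 0 + 124.224ms (2/7)
2. 124.224ms @ 2/7 + 248.447ms (4/7)
3. 372.671ms @ 6/7 + 124.224ms (2/7)
4. 496.894ms @ 8/7 + 124.224ms (2/7)
5. 621.118ms @ 10/7 + 248.447ms (4/7)

note 4 onset = 8/7b = 496.894ms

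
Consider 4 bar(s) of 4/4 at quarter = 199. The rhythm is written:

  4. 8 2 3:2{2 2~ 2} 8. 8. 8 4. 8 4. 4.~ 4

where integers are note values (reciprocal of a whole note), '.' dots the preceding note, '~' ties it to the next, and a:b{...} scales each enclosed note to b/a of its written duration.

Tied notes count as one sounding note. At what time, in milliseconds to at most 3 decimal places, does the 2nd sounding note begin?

note 2 onset = 3/2b = 452.261ms

1. 0.0ms @ 0 + 452.261ms (3/2)
2. 452.261ms @ 3/2 + 150.754ms (1/2)
3. 603.015ms @ 2 + 603.015ms (2)
4. 1206.03ms @ 4 + 402.01ms (4/3)
5. 1608.04ms @ 16/3 + 804.02ms (8/3)
6. 2412.06ms @ 8 + 226.131ms (3/4)
7. 2638.191ms @ 35/4 + 226.131ms (3/4)
8. 2864.322ms @ 19/2 + 150.754ms (1/2)
9. 3015.075ms @ 10 + 452.261ms (3/2)
10. 3467.337ms @ 23/2 + 150.754ms (1/2)
11. 3618.09ms @ 12 + 452.261ms (3/2)
12. 4070.352ms @ 27/2 + 753.769ms (5/2)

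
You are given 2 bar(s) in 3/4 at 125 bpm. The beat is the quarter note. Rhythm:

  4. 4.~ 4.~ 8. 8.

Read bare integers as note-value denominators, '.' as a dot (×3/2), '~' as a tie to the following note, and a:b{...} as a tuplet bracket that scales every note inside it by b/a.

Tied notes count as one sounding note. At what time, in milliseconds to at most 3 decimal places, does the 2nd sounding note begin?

1. 0.0ms @ 0 + 720.0ms (3/2)
2. 720.0ms @ 3/2 + 1800.0ms (15/4)
3. 2520.0ms @ 21/4 + 360.0ms (3/4)

note 2 onset = 3/2b = 720.0ms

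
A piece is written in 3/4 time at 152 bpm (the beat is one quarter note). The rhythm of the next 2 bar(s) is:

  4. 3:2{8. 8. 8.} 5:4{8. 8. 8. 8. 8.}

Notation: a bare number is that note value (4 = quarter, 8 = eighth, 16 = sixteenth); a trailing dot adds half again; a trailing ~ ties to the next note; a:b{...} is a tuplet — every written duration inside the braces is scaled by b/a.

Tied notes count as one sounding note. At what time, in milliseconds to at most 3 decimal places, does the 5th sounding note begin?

note 5 onset = 3b = 1184.211ms

1. 0.0ms @ 0 + 592.105ms (3/2)
2. 592.105ms @ 3/2 + 197.368ms (1/2)
3. 789.474ms @ 2 + 197.368ms (1/2)
4. 986.842ms @ 5/2 + 197.368ms (1/2)
5. 1184.211ms @ 3 + 236.842ms (3/5)
6. 1421.053ms @ 18/5 + 236.842ms (3/5)
7. 1657.895ms @ 21/5 + 236.842ms (3/5)
8. 1894.737ms @ 24/5 + 236.842ms (3/5)
9. 2131.579ms @ 27/5 + 236.842ms (3/5)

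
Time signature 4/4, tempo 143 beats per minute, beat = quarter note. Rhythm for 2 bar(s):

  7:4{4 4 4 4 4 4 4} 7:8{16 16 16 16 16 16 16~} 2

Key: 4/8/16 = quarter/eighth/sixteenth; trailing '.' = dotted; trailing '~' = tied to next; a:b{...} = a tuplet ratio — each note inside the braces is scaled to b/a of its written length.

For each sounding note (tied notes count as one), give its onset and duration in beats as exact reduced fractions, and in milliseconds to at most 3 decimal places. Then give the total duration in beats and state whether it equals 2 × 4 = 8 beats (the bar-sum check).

1) 0.0ms=0b +239.76ms=4/7b
2) 239.76ms=4/7b +239.76ms=4/7b
3) 479.52ms=8/7b +239.76ms=4/7b
4) 719.281ms=12/7b +239.76ms=4/7b
5) 959.041ms=16/7b +239.76ms=4/7b
6) 1198.801ms=20/7b +239.76ms=4/7b
7) 1438.561ms=24/7b +239.76ms=4/7b
8) 1678.322ms=4b +119.88ms=2/7b
9) 1798.202ms=30/7b +119.88ms=2/7b
10) 1918.082ms=32/7b +119.88ms=2/7b
11) 2037.962ms=34/7b +119.88ms=2/7b
12) 2157.842ms=36/7b +119.88ms=2/7b
13) 2277.722ms=38/7b +119.88ms=2/7b
14) 2397.602ms=40/7b +959.041ms=16/7b
Σ=8b of 8 (143bpm 4/4) — PASS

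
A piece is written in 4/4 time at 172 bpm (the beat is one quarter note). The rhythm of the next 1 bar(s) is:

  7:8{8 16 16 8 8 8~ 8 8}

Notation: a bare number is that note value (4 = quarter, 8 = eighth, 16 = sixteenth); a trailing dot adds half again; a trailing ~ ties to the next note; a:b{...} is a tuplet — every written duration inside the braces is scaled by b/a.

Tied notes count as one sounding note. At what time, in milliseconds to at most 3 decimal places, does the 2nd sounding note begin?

note 2 onset = 4/7b = 199.336ms

1. 0.0ms @ 0 + 199.336ms (4/7)
2. 199.336ms @ 4/7 + 99.668ms (2/7)
3. 299.003ms @ 6/7 + 99.668ms (2/7)
4. 398.671ms @ 8/7 + 199.336ms (4/7)
5. 598.007ms @ 12/7 + 199.336ms (4/7)
6. 797.342ms @ 16/7 + 398.671ms (8/7)
7. 1196.013ms @ 24/7 + 199.336ms (4/7)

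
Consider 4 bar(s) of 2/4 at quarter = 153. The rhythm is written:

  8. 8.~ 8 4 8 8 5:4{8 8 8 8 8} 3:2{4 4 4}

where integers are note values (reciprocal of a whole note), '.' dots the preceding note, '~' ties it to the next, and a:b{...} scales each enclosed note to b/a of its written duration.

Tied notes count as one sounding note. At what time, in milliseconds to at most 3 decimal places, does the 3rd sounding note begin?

1. 0.0ms @ 0 + 294.118ms (3/4)
2. 294.118ms @ 3/4 + 490.196ms (5/4)
3. 784.314ms @ 2 + 392.157ms (1)
4. 1176.471ms @ 3 + 196.078ms (1/2)
5. 1372.549ms @ 7/2 + 196.078ms (1/2)
6. 1568.627ms @ 4 + 156.863ms (2/5)
7. 1725.49ms @ 22/5 + 156.863ms (2/5)
8. 1882.353ms @ 24/5 + 156.863ms (2/5)
9. 2039.216ms @ 26/5 + 156.863ms (2/5)
10. 2196.078ms @ 28/5 + 156.863ms (2/5)
11. 2352.941ms @ 6 + 261.438ms (2/3)
12. 2614.379ms @ 20/3 + 261.438ms (2/3)
13. 2875.817ms @ 22/3 + 261.438ms (2/3)

note 3 onset = 2b = 784.314ms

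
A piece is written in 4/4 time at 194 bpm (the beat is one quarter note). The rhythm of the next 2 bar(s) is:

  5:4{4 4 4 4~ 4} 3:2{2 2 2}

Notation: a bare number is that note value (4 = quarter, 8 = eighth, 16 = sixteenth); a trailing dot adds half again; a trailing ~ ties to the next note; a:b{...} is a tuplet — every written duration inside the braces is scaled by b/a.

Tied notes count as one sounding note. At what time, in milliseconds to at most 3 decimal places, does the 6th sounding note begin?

note 6 onset = 16/3b = 1649.485ms

1. 0.0ms @ 0 + 247.423ms (4/5)
2. 247.423ms @ 4/5 + 247.423ms (4/5)
3. 494.845ms @ 8/5 + 247.423ms (4/5)
4. 742.268ms @ 12/5 + 494.845ms (8/5)
5. 1237.113ms @ 4 + 412.371ms (4/3)
6. 1649.485ms @ 16/3 + 412.371ms (4/3)
7. 2061.856ms @ 20/3 + 412.371ms (4/3)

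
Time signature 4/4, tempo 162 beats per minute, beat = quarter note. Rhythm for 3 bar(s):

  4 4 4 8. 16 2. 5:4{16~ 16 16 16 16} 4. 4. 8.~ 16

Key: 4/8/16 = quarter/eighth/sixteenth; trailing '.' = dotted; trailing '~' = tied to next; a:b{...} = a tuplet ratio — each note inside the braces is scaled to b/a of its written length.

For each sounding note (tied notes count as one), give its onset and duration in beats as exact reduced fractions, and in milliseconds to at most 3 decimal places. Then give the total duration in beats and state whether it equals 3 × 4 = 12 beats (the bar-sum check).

1) 0.0ms=0b +370.37ms=1b
2) 370.37ms=1b +370.37ms=1b
3) 740.741ms=2b +370.37ms=1b
4) 1111.111ms=3b +277.778ms=3/4b
5) 1388.889ms=15/4b +92.593ms=1/4b
6) 1481.481ms=4b +1111.111ms=3b
7) 2592.593ms=7b +148.148ms=2/5b
8) 2740.741ms=37/5b +74.074ms=1/5b
9) 2814.815ms=38/5b +74.074ms=1/5b
10) 2888.889ms=39/5b +74.074ms=1/5b
11) 2962.963ms=8b +555.556ms=3/2b
12) 3518.519ms=19/2b +555.556ms=3/2b
13) 4074.074ms=11b +370.37ms=1b
Σ=12b of 12 (162bpm 4/4) — PASS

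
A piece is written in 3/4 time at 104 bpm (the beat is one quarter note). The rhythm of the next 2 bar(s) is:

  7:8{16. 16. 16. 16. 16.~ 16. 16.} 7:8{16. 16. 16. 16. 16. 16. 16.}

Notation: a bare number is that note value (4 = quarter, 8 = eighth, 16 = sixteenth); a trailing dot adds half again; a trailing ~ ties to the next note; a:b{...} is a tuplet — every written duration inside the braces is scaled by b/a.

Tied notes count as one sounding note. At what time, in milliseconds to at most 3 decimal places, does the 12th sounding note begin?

note 12 onset = 36/7b = 2967.033ms

1. 0.0ms @ 0 + 247.253ms (3/7)
2. 247.253ms @ 3/7 + 247.253ms (3/7)
3. 494.505ms @ 6/7 + 247.253ms (3/7)
4. 741.758ms @ 9/7 + 247.253ms (3/7)
5. 989.011ms @ 12/7 + 494.505ms (6/7)
6. 1483.516ms @ 18/7 + 247.253ms (3/7)
7. 1730.769ms @ 3 + 247.253ms (3/7)
8. 1978.022ms @ 24/7 + 247.253ms (3/7)
9. 2225.275ms @ 27/7 + 247.253ms (3/7)
10. 2472.527ms @ 30/7 + 247.253ms (3/7)
11. 2719.78ms @ 33/7 + 247.253ms (3/7)
12. 2967.033ms @ 36/7 + 247.253ms (3/7)
13. 3214.286ms @ 39/7 + 247.253ms (3/7)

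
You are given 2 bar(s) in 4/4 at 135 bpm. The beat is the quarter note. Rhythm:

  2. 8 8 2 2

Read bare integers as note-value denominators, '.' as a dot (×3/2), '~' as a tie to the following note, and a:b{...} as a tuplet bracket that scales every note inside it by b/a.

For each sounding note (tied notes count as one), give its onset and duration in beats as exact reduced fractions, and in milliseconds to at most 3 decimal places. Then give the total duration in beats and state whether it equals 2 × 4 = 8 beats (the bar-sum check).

1) 0.0ms=0b +1333.333ms=3b
2) 1333.333ms=3b +222.222ms=1/2b
3) 1555.556ms=7/2b +222.222ms=1/2b
4) 1777.778ms=4b +888.889ms=2b
5) 2666.667ms=6b +888.889ms=2b
Σ=8b of 8 (135bpm 4/4) — PASS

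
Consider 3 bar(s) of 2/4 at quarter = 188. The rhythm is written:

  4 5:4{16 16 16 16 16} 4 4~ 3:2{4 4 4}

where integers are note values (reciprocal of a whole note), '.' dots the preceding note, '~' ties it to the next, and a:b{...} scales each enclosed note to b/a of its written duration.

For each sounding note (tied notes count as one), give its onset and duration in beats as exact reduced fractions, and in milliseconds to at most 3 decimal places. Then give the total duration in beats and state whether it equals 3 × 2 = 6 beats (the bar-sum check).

1) 0.0ms=0b +319.149ms=1b
2) 319.149ms=1b +63.83ms=1/5b
3) 382.979ms=6/5b +63.83ms=1/5b
4) 446.809ms=7/5b +63.83ms=1/5b
5) 510.638ms=8/5b +63.83ms=1/5b
6) 574.468ms=9/5b +63.83ms=1/5b
7) 638.298ms=2b +319.149ms=1b
8) 957.447ms=3b +531.915ms=5/3b
9) 1489.362ms=14/3b +212.766ms=2/3b
10) 1702.128ms=16/3b +212.766ms=2/3b
Σ=6b of 6 (188bpm 2/4) — PASS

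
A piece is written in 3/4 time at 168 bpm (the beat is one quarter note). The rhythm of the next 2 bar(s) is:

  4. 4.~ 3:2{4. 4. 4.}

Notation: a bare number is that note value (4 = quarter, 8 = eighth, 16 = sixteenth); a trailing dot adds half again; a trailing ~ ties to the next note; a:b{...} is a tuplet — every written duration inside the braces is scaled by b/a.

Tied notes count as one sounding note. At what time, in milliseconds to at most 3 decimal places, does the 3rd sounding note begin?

1. 0.0ms @ 0 + 535.714ms (3/2)
2. 535.714ms @ 3/2 + 892.857ms (5/2)
3. 1428.571ms @ 4 + 357.143ms (1)
4. 1785.714ms @ 5 + 357.143ms (1)

note 3 onset = 4b = 1428.571ms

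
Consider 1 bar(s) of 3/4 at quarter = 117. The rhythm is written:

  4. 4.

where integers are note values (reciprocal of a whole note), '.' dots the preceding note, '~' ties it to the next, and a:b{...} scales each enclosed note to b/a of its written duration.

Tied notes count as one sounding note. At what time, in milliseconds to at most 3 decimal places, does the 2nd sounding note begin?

note 2 onset = 3/2b = 769.231ms

1. 0.0ms @ 0 + 769.231ms (3/2)
2. 769.231ms @ 3/2 + 769.231ms (3/2)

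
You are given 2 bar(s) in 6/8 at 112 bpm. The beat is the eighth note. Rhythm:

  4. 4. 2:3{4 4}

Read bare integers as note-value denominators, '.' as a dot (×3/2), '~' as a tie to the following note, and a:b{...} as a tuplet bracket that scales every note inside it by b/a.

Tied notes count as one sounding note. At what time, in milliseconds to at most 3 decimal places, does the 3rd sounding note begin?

note 3 onset = 6b = 3214.286ms

1. 0.0ms @ 0 + 1607.143ms (3)
2. 1607.143ms @ 3 + 1607.143ms (3)
3. 3214.286ms @ 6 + 1607.143ms (3)
4. 4821.429ms @ 9 + 1607.143ms (3)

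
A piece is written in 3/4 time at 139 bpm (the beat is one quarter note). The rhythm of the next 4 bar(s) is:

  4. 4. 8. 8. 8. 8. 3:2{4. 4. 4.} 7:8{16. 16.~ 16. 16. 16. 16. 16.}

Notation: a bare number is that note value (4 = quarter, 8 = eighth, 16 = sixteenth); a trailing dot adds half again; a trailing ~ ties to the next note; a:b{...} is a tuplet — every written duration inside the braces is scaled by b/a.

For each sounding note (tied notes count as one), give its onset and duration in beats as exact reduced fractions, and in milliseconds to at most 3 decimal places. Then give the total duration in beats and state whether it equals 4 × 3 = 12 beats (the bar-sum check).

1) 0.0ms=0b +647.482ms=3/2b
2) 647.482ms=3/2b +647.482ms=3/2b
3) 1294.964ms=3b +323.741ms=3/4b
4) 1618.705ms=15/4b +323.741ms=3/4b
5) 1942.446ms=9/2b +323.741ms=3/4b
6) 2266.187ms=21/4b +323.741ms=3/4b
7) 2589.928ms=6b +431.655ms=1b
8) 3021.583ms=7b +431.655ms=1b
9) 3453.237ms=8b +431.655ms=1b
10) 3884.892ms=9b +184.995ms=3/7b
11) 4069.887ms=66/7b +369.99ms=6/7b
12) 4439.877ms=72/7b +184.995ms=3/7b
13) 4624.872ms=75/7b +184.995ms=3/7b
14) 4809.866ms=78/7b +184.995ms=3/7b
15) 4994.861ms=81/7b +184.995ms=3/7b
Σ=12b of 12 (139bpm 3/4) — PASS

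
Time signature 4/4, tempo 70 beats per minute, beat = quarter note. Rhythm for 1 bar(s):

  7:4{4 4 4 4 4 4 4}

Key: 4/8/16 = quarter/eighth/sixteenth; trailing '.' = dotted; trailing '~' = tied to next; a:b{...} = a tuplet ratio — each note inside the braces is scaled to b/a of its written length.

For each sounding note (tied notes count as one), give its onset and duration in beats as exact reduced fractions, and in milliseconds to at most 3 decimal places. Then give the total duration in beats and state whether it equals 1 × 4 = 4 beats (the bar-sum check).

1) 0.0ms=0b +489.796ms=4/7b
2) 489.796ms=4/7b +489.796ms=4/7b
3) 979.592ms=8/7b +489.796ms=4/7b
4) 1469.388ms=12/7b +489.796ms=4/7b
5) 1959.184ms=16/7b +489.796ms=4/7b
6) 2448.98ms=20/7b +489.796ms=4/7b
7) 2938.776ms=24/7b +489.796ms=4/7b
Σ=4b of 4 (70bpm 4/4) — PASS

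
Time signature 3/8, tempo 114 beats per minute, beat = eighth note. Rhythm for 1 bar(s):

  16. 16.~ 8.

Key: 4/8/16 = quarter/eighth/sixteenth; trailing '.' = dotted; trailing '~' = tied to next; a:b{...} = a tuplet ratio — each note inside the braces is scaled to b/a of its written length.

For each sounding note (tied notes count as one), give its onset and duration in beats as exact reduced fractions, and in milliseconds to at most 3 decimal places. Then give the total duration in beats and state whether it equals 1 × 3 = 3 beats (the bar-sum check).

1) 0.0ms=0b +394.737ms=3/4b
2) 394.737ms=3/4b +1184.211ms=9/4b
Σ=3b of 3 (114bpm 3/8) — PASS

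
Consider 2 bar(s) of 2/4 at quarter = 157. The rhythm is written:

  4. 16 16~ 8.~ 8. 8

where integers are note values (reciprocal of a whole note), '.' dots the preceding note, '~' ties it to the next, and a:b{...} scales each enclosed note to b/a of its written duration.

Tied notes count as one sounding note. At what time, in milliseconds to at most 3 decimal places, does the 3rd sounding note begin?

1. 0.0ms @ 0 + 573.248ms (3/2)
2. 573.248ms @ 3/2 + 95.541ms (1/4)
3. 668.79ms @ 7/4 + 668.79ms (7/4)
4. 1337.58ms @ 7/2 + 191.083ms (1/2)

note 3 onset = 7/4b = 668.79ms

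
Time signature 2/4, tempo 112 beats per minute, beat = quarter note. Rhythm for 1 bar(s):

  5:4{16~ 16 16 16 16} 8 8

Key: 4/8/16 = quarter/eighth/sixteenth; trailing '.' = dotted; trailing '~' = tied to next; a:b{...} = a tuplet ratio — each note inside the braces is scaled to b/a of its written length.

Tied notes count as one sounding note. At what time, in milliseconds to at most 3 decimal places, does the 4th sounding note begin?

note 4 onset = 4/5b = 428.571ms

1. 0.0ms @ 0 + 214.286ms (2/5)
2. 214.286ms @ 2/5 + 107.143ms (1/5)
3. 321.429ms @ 3/5 + 107.143ms (1/5)
4. 428.571ms @ 4/5 + 107.143ms (1/5)
5. 535.714ms @ 1 + 267.857ms (1/2)
6. 803.571ms @ 3/2 + 267.857ms (1/2)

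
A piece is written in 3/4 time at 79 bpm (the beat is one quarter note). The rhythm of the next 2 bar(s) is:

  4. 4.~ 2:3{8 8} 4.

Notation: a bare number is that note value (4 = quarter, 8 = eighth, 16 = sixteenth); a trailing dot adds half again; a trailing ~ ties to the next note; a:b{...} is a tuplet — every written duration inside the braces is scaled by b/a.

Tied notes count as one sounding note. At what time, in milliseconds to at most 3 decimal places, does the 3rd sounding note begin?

1. 0.0ms @ 0 + 1139.241ms (3/2)
2. 1139.241ms @ 3/2 + 1708.861ms (9/4)
3. 2848.101ms @ 15/4 + 569.62ms (3/4)
4. 3417.722ms @ 9/2 + 1139.241ms (3/2)

note 3 onset = 15/4b = 2848.101ms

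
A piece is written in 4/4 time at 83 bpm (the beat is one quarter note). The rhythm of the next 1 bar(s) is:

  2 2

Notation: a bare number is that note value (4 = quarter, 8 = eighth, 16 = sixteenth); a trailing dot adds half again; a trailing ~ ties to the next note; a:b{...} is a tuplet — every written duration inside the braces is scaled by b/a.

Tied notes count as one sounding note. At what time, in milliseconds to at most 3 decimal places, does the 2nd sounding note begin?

1. 0.0ms @ 0 + 1445.783ms (2)
2. 1445.783ms @ 2 + 1445.783ms (2)

note 2 onset = 2b = 1445.783ms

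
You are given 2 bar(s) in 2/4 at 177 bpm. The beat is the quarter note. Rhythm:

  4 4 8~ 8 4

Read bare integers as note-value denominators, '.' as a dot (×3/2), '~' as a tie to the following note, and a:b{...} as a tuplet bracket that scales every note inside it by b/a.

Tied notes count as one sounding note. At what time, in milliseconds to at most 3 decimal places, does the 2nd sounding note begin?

note 2 onset = 1b = 338.983ms

1. 0.0ms @ 0 + 338.983ms (1)
2. 338.983ms @ 1 + 338.983ms (1)
3. 677.966ms @ 2 + 338.983ms (1)
4. 1016.949ms @ 3 + 338.983ms (1)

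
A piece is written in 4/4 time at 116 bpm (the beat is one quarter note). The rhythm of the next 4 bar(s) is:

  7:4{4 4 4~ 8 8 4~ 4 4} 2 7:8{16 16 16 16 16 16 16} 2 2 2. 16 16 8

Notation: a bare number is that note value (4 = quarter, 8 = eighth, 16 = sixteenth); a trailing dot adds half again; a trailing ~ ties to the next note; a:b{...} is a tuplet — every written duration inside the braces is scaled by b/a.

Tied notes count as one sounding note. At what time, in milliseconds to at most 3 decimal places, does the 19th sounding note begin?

note 19 onset = 61/4b = 7887.931ms

1. 0.0ms @ 0 + 295.567ms (4/7)
2. 295.567ms @ 4/7 + 295.567ms (4/7)
3. 591.133ms @ 8/7 + 443.35ms (6/7)
4. 1034.483ms @ 2 + 147.783ms (2/7)
5. 1182.266ms @ 16/7 + 591.133ms (8/7)
6. 1773.399ms @ 24/7 + 295.567ms (4/7)
7. 2068.966ms @ 4 + 1034.483ms (2)
8. 3103.448ms @ 6 + 147.783ms (2/7)
9. 3251.232ms @ 44/7 + 147.783ms (2/7)
10. 3399.015ms @ 46/7 + 147.783ms (2/7)
11. 3546.798ms @ 48/7 + 147.783ms (2/7)
12. 3694.581ms @ 50/7 + 147.783ms (2/7)
13. 3842.365ms @ 52/7 + 147.783ms (2/7)
14. 3990.148ms @ 54/7 + 147.783ms (2/7)
15. 4137.931ms @ 8 + 1034.483ms (2)
16. 5172.414ms @ 10 + 1034.483ms (2)
17. 6206.897ms @ 12 + 1551.724ms (3)
18. 7758.621ms @ 15 + 129.31ms (1/4)
19. 7887.931ms @ 61/4 + 129.31ms (1/4)
20. 8017.241ms @ 31/2 + 258.621ms (1/2)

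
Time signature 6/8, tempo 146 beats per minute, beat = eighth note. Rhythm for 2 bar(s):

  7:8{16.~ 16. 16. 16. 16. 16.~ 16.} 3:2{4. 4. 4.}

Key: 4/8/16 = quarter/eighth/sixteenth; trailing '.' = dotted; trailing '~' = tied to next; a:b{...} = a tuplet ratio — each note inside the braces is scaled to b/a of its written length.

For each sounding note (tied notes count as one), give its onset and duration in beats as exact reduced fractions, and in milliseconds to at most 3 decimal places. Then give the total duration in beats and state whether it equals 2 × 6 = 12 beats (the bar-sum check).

1) 0.0ms=0b +704.501ms=12/7b
2) 704.501ms=12/7b +352.25ms=6/7b
3) 1056.751ms=18/7b +352.25ms=6/7b
4) 1409.002ms=24/7b +352.25ms=6/7b
5) 1761.252ms=30/7b +704.501ms=12/7b
6) 2465.753ms=6b +821.918ms=2b
7) 3287.671ms=8b +821.918ms=2b
8) 4109.589ms=10b +821.918ms=2b
Σ=12b of 12 (146bpm 6/8) — PASS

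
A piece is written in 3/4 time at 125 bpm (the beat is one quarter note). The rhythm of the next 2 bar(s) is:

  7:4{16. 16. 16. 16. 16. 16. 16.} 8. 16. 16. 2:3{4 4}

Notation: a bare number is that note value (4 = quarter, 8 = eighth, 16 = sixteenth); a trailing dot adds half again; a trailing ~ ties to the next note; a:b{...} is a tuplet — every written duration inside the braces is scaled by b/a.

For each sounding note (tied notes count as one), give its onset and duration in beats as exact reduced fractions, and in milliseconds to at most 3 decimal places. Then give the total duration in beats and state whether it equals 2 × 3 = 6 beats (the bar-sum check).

1) 0.0ms=0b +102.857ms=3/14b
2) 102.857ms=3/14b +102.857ms=3/14b
3) 205.714ms=3/7b +102.857ms=3/14b
4) 308.571ms=9/14b +102.857ms=3/14b
5) 411.429ms=6/7b +102.857ms=3/14b
6) 514.286ms=15/14b +102.857ms=3/14b
7) 617.143ms=9/7b +102.857ms=3/14b
8) 720.0ms=3/2b +360.0ms=3/4b
9) 1080.0ms=9/4b +180.0ms=3/8b
10) 1260.0ms=21/8b +180.0ms=3/8b
11) 1440.0ms=3b +720.0ms=3/2b
12) 2160.0ms=9/2b +720.0ms=3/2b
Σ=6b of 6 (125bpm 3/4) — PASS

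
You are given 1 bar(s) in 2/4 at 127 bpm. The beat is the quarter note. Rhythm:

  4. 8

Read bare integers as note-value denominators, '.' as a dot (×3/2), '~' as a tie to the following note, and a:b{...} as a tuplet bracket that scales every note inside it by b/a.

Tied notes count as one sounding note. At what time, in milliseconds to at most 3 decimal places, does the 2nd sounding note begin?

1. 0.0ms @ 0 + 708.661ms (3/2)
2. 708.661ms @ 3/2 + 236.22ms (1/2)

note 2 onset = 3/2b = 708.661ms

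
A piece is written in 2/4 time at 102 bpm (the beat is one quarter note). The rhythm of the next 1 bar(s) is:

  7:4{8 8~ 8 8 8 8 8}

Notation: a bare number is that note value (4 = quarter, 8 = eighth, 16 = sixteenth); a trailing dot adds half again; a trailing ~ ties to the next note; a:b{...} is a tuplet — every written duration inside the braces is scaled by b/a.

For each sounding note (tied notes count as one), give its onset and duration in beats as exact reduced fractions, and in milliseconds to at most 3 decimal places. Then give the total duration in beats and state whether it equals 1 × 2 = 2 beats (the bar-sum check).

1) 0.0ms=0b +168.067ms=2/7b
2) 168.067ms=2/7b +336.134ms=4/7b
3) 504.202ms=6/7b +168.067ms=2/7b
4) 672.269ms=8/7b +168.067ms=2/7b
5) 840.336ms=10/7b +168.067ms=2/7b
6) 1008.403ms=12/7b +168.067ms=2/7b
Σ=2b of 2 (102bpm 2/4) — PASS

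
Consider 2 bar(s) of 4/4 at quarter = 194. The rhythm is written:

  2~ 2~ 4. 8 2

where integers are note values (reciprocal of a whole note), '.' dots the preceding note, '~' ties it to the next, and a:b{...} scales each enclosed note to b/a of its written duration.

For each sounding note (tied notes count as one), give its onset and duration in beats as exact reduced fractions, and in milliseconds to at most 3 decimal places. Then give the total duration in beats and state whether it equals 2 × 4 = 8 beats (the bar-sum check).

1) 0.0ms=0b +1701.031ms=11/2b
2) 1701.031ms=11/2b +154.639ms=1/2b
3) 1855.67ms=6b +618.557ms=2b
Σ=8b of 8 (194bpm 4/4) — PASS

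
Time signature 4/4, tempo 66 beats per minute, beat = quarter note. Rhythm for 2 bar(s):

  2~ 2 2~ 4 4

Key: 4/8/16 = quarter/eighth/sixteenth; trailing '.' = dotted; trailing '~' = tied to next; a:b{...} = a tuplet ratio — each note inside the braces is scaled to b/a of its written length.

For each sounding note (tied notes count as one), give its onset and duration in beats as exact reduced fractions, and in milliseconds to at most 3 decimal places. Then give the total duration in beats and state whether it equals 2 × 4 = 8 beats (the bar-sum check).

1) 0.0ms=0b +3636.364ms=4b
2) 3636.364ms=4b +2727.273ms=3b
3) 6363.636ms=7b +909.091ms=1b
Σ=8b of 8 (66bpm 4/4) — PASS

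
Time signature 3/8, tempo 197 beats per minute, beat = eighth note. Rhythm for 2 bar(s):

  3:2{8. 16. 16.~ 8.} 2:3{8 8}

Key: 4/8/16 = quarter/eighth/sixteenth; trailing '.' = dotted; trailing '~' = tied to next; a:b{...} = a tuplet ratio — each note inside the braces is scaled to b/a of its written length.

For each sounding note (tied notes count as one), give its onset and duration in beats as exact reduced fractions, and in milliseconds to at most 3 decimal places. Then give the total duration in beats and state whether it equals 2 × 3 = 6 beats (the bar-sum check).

1) 0.0ms=0b +304.569ms=1b
2) 304.569ms=1b +152.284ms=1/2b
3) 456.853ms=3/2b +456.853ms=3/2b
4) 913.706ms=3b +456.853ms=3/2b
5) 1370.558ms=9/2b +456.853ms=3/2b
Σ=6b of 6 (197bpm 3/8) — PASS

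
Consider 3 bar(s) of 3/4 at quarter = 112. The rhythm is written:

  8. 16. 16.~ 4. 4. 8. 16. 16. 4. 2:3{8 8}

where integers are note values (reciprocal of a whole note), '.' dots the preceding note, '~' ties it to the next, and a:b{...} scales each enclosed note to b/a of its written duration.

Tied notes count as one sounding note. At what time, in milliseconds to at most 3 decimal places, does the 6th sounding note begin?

note 6 onset = 21/4b = 2812.5ms

1. 0.0ms @ 0 + 401.786ms (3/4)
2. 401.786ms @ 3/4 + 200.893ms (3/8)
3. 602.679ms @ 9/8 + 1004.464ms (15/8)
4. 1607.143ms @ 3 + 803.571ms (3/2)
5. 2410.714ms @ 9/2 + 401.786ms (3/4)
6. 2812.5ms @ 21/4 + 200.893ms (3/8)
7. 3013.393ms @ 45/8 + 200.893ms (3/8)
8. 3214.286ms @ 6 + 803.571ms (3/2)
9. 4017.857ms @ 15/2 + 401.786ms (3/4)
10. 4419.643ms @ 33/4 + 401.786ms (3/4)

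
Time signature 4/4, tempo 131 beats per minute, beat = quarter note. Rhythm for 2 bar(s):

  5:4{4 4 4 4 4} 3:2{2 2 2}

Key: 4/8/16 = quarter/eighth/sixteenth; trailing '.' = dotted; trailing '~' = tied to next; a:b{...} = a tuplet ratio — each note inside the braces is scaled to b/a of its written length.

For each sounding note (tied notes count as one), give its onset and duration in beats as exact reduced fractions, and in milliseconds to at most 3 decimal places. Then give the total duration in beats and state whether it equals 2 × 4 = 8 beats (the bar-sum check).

1) 0.0ms=0b +366.412ms=4/5b
2) 366.412ms=4/5b +366.412ms=4/5b
3) 732.824ms=8/5b +366.412ms=4/5b
4) 1099.237ms=12/5b +366.412ms=4/5b
5) 1465.649ms=16/5b +366.412ms=4/5b
6) 1832.061ms=4b +610.687ms=4/3b
7) 2442.748ms=16/3b +610.687ms=4/3b
8) 3053.435ms=20/3b +610.687ms=4/3b
Σ=8b of 8 (131bpm 4/4) — PASS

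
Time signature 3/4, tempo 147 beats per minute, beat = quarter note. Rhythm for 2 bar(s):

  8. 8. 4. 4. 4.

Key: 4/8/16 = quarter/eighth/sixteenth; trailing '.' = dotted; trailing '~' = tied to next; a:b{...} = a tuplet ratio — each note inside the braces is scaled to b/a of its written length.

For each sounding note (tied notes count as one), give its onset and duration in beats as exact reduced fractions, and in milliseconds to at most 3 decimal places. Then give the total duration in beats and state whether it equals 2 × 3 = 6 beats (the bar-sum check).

1) 0.0ms=0b +306.122ms=3/4b
2) 306.122ms=3/4b +306.122ms=3/4b
3) 612.245ms=3/2b +612.245ms=3/2b
4) 1224.49ms=3b +612.245ms=3/2b
5) 1836.735ms=9/2b +612.245ms=3/2b
Σ=6b of 6 (147bpm 3/4) — PASS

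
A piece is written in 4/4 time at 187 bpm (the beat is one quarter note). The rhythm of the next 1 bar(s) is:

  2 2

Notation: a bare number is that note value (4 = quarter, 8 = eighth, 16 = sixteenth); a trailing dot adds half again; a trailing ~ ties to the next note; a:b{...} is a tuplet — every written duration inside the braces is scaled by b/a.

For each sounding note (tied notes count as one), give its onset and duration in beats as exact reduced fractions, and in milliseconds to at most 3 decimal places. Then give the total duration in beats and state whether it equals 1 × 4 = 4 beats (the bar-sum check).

1) 0.0ms=0b +641.711ms=2b
2) 641.711ms=2b +641.711ms=2b
Σ=4b of 4 (187bpm 4/4) — PASS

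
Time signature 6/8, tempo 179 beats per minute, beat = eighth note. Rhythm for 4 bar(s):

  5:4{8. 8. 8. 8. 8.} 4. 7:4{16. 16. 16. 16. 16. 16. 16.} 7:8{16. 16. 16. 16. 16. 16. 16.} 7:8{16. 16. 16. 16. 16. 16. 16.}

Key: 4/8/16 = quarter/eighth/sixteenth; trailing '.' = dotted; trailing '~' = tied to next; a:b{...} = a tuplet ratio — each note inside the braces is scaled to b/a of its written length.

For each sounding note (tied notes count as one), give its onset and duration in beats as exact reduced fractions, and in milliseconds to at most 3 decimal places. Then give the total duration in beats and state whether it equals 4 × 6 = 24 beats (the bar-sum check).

1) 0.0ms=0b +402.235ms=6/5b
2) 402.235ms=6/5b +402.235ms=6/5b
3) 804.469ms=12/5b +402.235ms=6/5b
4) 1206.704ms=18/5b +402.235ms=6/5b
5) 1608.939ms=24/5b +402.235ms=6/5b
6) 2011.173ms=6b +1005.587ms=3b
7) 3016.76ms=9b +143.655ms=3/7b
8) 3160.415ms=66/7b +143.655ms=3/7b
9) 3304.07ms=69/7b +143.655ms=3/7b
10) 3447.725ms=72/7b +143.655ms=3/7b
11) 3591.381ms=75/7b +143.655ms=3/7b
12) 3735.036ms=78/7b +143.655ms=3/7b
13) 3878.691ms=81/7b +143.655ms=3/7b
14) 4022.346ms=12b +287.31ms=6/7b
15) 4309.657ms=90/7b +287.31ms=6/7b
16) 4596.967ms=96/7b +287.31ms=6/7b
17) 4884.278ms=102/7b +287.31ms=6/7b
18) 5171.588ms=108/7b +287.31ms=6/7b
19) 5458.899ms=114/7b +287.31ms=6/7b
20) 5746.209ms=120/7b +287.31ms=6/7b
21) 6033.52ms=18b +287.31ms=6/7b
22) 6320.83ms=132/7b +287.31ms=6/7b
23) 6608.14ms=138/7b +287.31ms=6/7b
24) 6895.451ms=144/7b +287.31ms=6/7b
25) 7182.761ms=150/7b +287.31ms=6/7b
26) 7470.072ms=156/7b +287.31ms=6/7b
27) 7757.382ms=162/7b +287.31ms=6/7b
Σ=24b of 24 (179bpm 6/8) — PASS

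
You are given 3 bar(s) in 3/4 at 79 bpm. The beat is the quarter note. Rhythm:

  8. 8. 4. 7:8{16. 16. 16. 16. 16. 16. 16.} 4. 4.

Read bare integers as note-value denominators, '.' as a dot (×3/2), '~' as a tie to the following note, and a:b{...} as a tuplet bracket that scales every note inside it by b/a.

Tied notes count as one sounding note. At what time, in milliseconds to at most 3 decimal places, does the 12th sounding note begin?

note 12 onset = 15/2b = 5696.203ms

1. 0.0ms @ 0 + 569.62ms (3/4)
2. 569.62ms @ 3/4 + 569.62ms (3/4)
3. 1139.241ms @ 3/2 + 1139.241ms (3/2)
4. 2278.481ms @ 3 + 325.497ms (3/7)
5. 2603.978ms @ 24/7 + 325.497ms (3/7)
6. 2929.476ms @ 27/7 + 325.497ms (3/7)
7. 3254.973ms @ 30/7 + 325.497ms (3/7)
8. 3580.47ms @ 33/7 + 325.497ms (3/7)
9. 3905.967ms @ 36/7 + 325.497ms (3/7)
10. 4231.465ms @ 39/7 + 325.497ms (3/7)
11. 4556.962ms @ 6 + 1139.241ms (3/2)
12. 5696.203ms @ 15/2 + 1139.241ms (3/2)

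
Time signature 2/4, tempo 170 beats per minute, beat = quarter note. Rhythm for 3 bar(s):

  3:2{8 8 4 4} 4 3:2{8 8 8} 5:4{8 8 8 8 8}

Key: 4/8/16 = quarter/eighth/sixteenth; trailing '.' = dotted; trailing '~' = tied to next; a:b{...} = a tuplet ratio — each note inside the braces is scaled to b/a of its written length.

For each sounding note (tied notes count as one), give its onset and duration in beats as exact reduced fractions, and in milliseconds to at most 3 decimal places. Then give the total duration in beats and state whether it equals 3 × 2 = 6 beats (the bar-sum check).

1) 0.0ms=0b +117.647ms=1/3b
2) 117.647ms=1/3b +117.647ms=1/3b
3) 235.294ms=2/3b +235.294ms=2/3b
4) 470.588ms=4/3b +235.294ms=2/3b
5) 705.882ms=2b +352.941ms=1b
6) 1058.824ms=3b +117.647ms=1/3b
7) 1176.471ms=10/3b +117.647ms=1/3b
8) 1294.118ms=11/3b +117.647ms=1/3b
9) 1411.765ms=4b +141.176ms=2/5b
10) 1552.941ms=22/5b +141.176ms=2/5b
11) 1694.118ms=24/5b +141.176ms=2/5b
12) 1835.294ms=26/5b +141.176ms=2/5b
13) 1976.471ms=28/5b +141.176ms=2/5b
Σ=6b of 6 (170bpm 2/4) — PASS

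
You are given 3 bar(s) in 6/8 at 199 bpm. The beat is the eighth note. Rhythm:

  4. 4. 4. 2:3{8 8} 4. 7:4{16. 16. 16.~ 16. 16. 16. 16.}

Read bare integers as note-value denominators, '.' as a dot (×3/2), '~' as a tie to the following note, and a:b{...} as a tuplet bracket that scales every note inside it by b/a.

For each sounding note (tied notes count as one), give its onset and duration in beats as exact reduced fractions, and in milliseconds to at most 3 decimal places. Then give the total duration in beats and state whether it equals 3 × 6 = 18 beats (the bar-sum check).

1) 0.0ms=0b +904.523ms=3b
2) 904.523ms=3b +904.523ms=3b
3) 1809.045ms=6b +904.523ms=3b
4) 2713.568ms=9b +452.261ms=3/2b
5) 3165.829ms=21/2b +452.261ms=3/2b
6) 3618.09ms=12b +904.523ms=3b
7) 4522.613ms=15b +129.218ms=3/7b
8) 4651.831ms=108/7b +129.218ms=3/7b
9) 4781.048ms=111/7b +258.435ms=6/7b
10) 5039.483ms=117/7b +129.218ms=3/7b
11) 5168.701ms=120/7b +129.218ms=3/7b
12) 5297.918ms=123/7b +129.218ms=3/7b
Σ=18b of 18 (199bpm 6/8) — PASS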